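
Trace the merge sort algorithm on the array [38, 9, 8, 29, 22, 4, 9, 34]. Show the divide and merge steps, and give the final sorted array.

Merge sort trace:

Split: [38, 9, 8, 29, 22, 4, 9, 34] -> [38, 9, 8, 29] and [22, 4, 9, 34]
  Split: [38, 9, 8, 29] -> [38, 9] and [8, 29]
    Split: [38, 9] -> [38] and [9]
    Merge: [38] + [9] -> [9, 38]
    Split: [8, 29] -> [8] and [29]
    Merge: [8] + [29] -> [8, 29]
  Merge: [9, 38] + [8, 29] -> [8, 9, 29, 38]
  Split: [22, 4, 9, 34] -> [22, 4] and [9, 34]
    Split: [22, 4] -> [22] and [4]
    Merge: [22] + [4] -> [4, 22]
    Split: [9, 34] -> [9] and [34]
    Merge: [9] + [34] -> [9, 34]
  Merge: [4, 22] + [9, 34] -> [4, 9, 22, 34]
Merge: [8, 9, 29, 38] + [4, 9, 22, 34] -> [4, 8, 9, 9, 22, 29, 34, 38]

Final sorted array: [4, 8, 9, 9, 22, 29, 34, 38]

The merge sort proceeds by recursively splitting the array and merging sorted halves.
After all merges, the sorted array is [4, 8, 9, 9, 22, 29, 34, 38].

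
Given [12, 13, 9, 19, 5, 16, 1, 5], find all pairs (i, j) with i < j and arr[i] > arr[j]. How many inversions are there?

Finding inversions in [12, 13, 9, 19, 5, 16, 1, 5]:

(0, 2): arr[0]=12 > arr[2]=9
(0, 4): arr[0]=12 > arr[4]=5
(0, 6): arr[0]=12 > arr[6]=1
(0, 7): arr[0]=12 > arr[7]=5
(1, 2): arr[1]=13 > arr[2]=9
(1, 4): arr[1]=13 > arr[4]=5
(1, 6): arr[1]=13 > arr[6]=1
(1, 7): arr[1]=13 > arr[7]=5
(2, 4): arr[2]=9 > arr[4]=5
(2, 6): arr[2]=9 > arr[6]=1
(2, 7): arr[2]=9 > arr[7]=5
(3, 4): arr[3]=19 > arr[4]=5
(3, 5): arr[3]=19 > arr[5]=16
(3, 6): arr[3]=19 > arr[6]=1
(3, 7): arr[3]=19 > arr[7]=5
(4, 6): arr[4]=5 > arr[6]=1
(5, 6): arr[5]=16 > arr[6]=1
(5, 7): arr[5]=16 > arr[7]=5

Total inversions: 18

The array has 18 inversion(s): (0,2), (0,4), (0,6), (0,7), (1,2), (1,4), (1,6), (1,7), (2,4), (2,6), (2,7), (3,4), (3,5), (3,6), (3,7), (4,6), (5,6), (5,7). Each pair (i,j) satisfies i < j and arr[i] > arr[j].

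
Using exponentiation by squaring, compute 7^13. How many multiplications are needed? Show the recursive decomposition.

Computing 7^13 by squaring (build up from 7^1; each line after the first costs one multiplication):

7^1 = 7
7^2 = (7^1)^2 = 7^2 = 49
7^3 = 7 * 7^2 = 7 * 49 = 343
7^6 = (7^3)^2 = 343^2 = 117649
7^12 = (7^6)^2 = 117649^2 = 13841287201
7^13 = 7 * 7^12 = 7 * 13841287201 = 96889010407

Result: 96889010407
Multiplications needed: 5 (5 lines after 7^1)

7^13 = 96889010407. Using exponentiation by squaring, this requires 5 multiplications. The key idea: if the exponent is even, square the half-power; if odd, multiply by the base once.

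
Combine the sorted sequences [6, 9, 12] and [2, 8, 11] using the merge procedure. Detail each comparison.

Merging process:

Compare 6 vs 2: take 2 from right. Merged: [2]
Compare 6 vs 8: take 6 from left. Merged: [2, 6]
Compare 9 vs 8: take 8 from right. Merged: [2, 6, 8]
Compare 9 vs 11: take 9 from left. Merged: [2, 6, 8, 9]
Compare 12 vs 11: take 11 from right. Merged: [2, 6, 8, 9, 11]
Append remaining from left: [12]. Merged: [2, 6, 8, 9, 11, 12]

Final merged array: [2, 6, 8, 9, 11, 12]
Total comparisons: 5

The merged array is [2, 6, 8, 9, 11, 12], requiring 5 comparisons. The merge step runs in O(n) time where n is the total number of elements.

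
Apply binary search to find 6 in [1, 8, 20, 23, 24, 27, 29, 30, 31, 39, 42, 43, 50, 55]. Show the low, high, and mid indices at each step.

Binary search for 6 in [1, 8, 20, 23, 24, 27, 29, 30, 31, 39, 42, 43, 50, 55]:

lo=0, hi=13, mid=6, arr[mid]=29 -> 29 > 6, search left half
lo=0, hi=5, mid=2, arr[mid]=20 -> 20 > 6, search left half
lo=0, hi=1, mid=0, arr[mid]=1 -> 1 < 6, search right half
lo=1, hi=1, mid=1, arr[mid]=8 -> 8 > 6, search left half
lo=1 > hi=0, target 6 not found

Binary search determines that 6 is not in the array after 4 comparisons. The search space was exhausted without finding the target.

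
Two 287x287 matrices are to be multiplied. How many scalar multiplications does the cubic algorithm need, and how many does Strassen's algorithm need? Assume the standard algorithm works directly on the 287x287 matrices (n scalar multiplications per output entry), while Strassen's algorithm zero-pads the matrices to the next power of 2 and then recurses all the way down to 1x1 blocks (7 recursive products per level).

Matrix multiplication for 287x287 matrices:

Strassen's algorithm requires power-of-2 dimensions. Pad 287x287 to 512x512 (next power of 2).

Standard algorithm: 287^3 = 23639903 multiplications
Strassen's algorithm: 7^(log2(512)) = 7^9 = 40353607 multiplications
Difference: 23639903 - 40353607 = -16713704 (Strassen uses MORE here due to padding overhead — for small or just-over-power-of-2 n, padding can outweigh the per-level savings)

Standard: 23639903 multiplications (287^3). Strassen: 40353607 multiplications (7^9, after padding to 512x512). Strassen reduces 8 recursive multiplications to 7 at each level.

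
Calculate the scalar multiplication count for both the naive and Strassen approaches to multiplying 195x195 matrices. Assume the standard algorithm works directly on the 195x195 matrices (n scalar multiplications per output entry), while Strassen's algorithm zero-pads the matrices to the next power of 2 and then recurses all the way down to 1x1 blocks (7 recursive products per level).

Matrix multiplication for 195x195 matrices:

Strassen's algorithm requires power-of-2 dimensions. Pad 195x195 to 256x256 (next power of 2).

Standard algorithm: 195^3 = 7414875 multiplications
Strassen's algorithm: 7^(log2(256)) = 7^8 = 5764801 multiplications
Savings: 7414875 - 5764801 = 1650074 multiplications

Standard: 7414875 multiplications (195^3). Strassen: 5764801 multiplications (7^8, after padding to 256x256). Strassen reduces 8 recursive multiplications to 7 at each level.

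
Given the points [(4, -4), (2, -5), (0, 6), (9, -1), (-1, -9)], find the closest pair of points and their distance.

Computing all pairwise distances among 5 points:

d((4, -4), (2, -5)) = 2.2361 <-- minimum
d((4, -4), (0, 6)) = 10.7703
d((4, -4), (9, -1)) = 5.831
d((4, -4), (-1, -9)) = 7.0711
d((2, -5), (0, 6)) = 11.1803
d((2, -5), (9, -1)) = 8.0623
d((2, -5), (-1, -9)) = 5.0
d((0, 6), (9, -1)) = 11.4018
d((0, 6), (-1, -9)) = 15.0333
d((9, -1), (-1, -9)) = 12.8062

Closest pair: (4, -4) and (2, -5) with distance 2.2361

The closest pair is (4, -4) and (2, -5) with Euclidean distance 2.2361. For 5 points, brute-force pairwise comparison is shown above. For large n, the divide-and-conquer algorithm (sort by x, recurse on halves, check the dividing strip) achieves O(n log n).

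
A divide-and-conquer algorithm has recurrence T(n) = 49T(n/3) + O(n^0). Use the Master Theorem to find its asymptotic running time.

Master Theorem for T(n) = 49T(n/3) + O(n^0):

a = 49, b = 3, c = 0
log_b(a) = log_3(49) = 3.5425

Case 1: c = 0 < log_3(49) = 3.5425
T(n) = O(n^(log_3 49))

For T(n) = 49T(n/3) + O(n^0): log_3(49) = 3.5425. This is Case 1 of the Master Theorem (c < log_b(a), work dominated by leaves), giving O(n^(log_3 49)).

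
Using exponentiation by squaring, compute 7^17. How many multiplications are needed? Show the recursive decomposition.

Computing 7^17 by squaring (build up from 7^1; each line after the first costs one multiplication):

7^1 = 7
7^2 = (7^1)^2 = 7^2 = 49
7^4 = (7^2)^2 = 49^2 = 2401
7^8 = (7^4)^2 = 2401^2 = 5764801
7^16 = (7^8)^2 = 5764801^2 = 33232930569601
7^17 = 7 * 7^16 = 7 * 33232930569601 = 232630513987207

Result: 232630513987207
Multiplications needed: 5 (5 lines after 7^1)

7^17 = 232630513987207. Using exponentiation by squaring, this requires 5 multiplications. The key idea: if the exponent is even, square the half-power; if odd, multiply by the base once.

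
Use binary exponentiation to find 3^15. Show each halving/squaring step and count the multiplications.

Computing 3^15 by squaring (build up from 3^1; each line after the first costs one multiplication):

3^1 = 3
3^2 = (3^1)^2 = 3^2 = 9
3^3 = 3 * 3^2 = 3 * 9 = 27
3^6 = (3^3)^2 = 27^2 = 729
3^7 = 3 * 3^6 = 3 * 729 = 2187
3^14 = (3^7)^2 = 2187^2 = 4782969
3^15 = 3 * 3^14 = 3 * 4782969 = 14348907

Result: 14348907
Multiplications needed: 6 (6 lines after 3^1)

3^15 = 14348907. Using exponentiation by squaring, this requires 6 multiplications. The key idea: if the exponent is even, square the half-power; if odd, multiply by the base once.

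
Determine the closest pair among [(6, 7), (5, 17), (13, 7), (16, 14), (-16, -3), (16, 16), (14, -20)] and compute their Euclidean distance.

Computing all pairwise distances among 7 points:

d((6, 7), (5, 17)) = 10.0499
d((6, 7), (13, 7)) = 7.0
d((6, 7), (16, 14)) = 12.2066
d((6, 7), (-16, -3)) = 24.1661
d((6, 7), (16, 16)) = 13.4536
d((6, 7), (14, -20)) = 28.1603
d((5, 17), (13, 7)) = 12.8062
d((5, 17), (16, 14)) = 11.4018
d((5, 17), (-16, -3)) = 29.0
d((5, 17), (16, 16)) = 11.0454
d((5, 17), (14, -20)) = 38.0789
d((13, 7), (16, 14)) = 7.6158
d((13, 7), (-16, -3)) = 30.6757
d((13, 7), (16, 16)) = 9.4868
d((13, 7), (14, -20)) = 27.0185
d((16, 14), (-16, -3)) = 36.2353
d((16, 14), (16, 16)) = 2.0 <-- minimum
d((16, 14), (14, -20)) = 34.0588
d((-16, -3), (16, 16)) = 37.2156
d((-16, -3), (14, -20)) = 34.4819
d((16, 16), (14, -20)) = 36.0555

Closest pair: (16, 14) and (16, 16) with distance 2.0

The closest pair is (16, 14) and (16, 16) with Euclidean distance 2.0. For 7 points, brute-force pairwise comparison is shown above. For large n, the divide-and-conquer algorithm (sort by x, recurse on halves, check the dividing strip) achieves O(n log n).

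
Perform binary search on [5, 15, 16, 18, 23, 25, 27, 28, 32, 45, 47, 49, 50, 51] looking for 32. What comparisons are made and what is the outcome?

Binary search for 32 in [5, 15, 16, 18, 23, 25, 27, 28, 32, 45, 47, 49, 50, 51]:

lo=0, hi=13, mid=6, arr[mid]=27 -> 27 < 32, search right half
lo=7, hi=13, mid=10, arr[mid]=47 -> 47 > 32, search left half
lo=7, hi=9, mid=8, arr[mid]=32 -> Found target at index 8!

Binary search finds 32 at index 8 after 3 comparisons. The search repeatedly halves the search space by comparing with the middle element.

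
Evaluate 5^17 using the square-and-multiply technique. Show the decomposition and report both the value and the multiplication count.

Computing 5^17 by squaring (build up from 5^1; each line after the first costs one multiplication):

5^1 = 5
5^2 = (5^1)^2 = 5^2 = 25
5^4 = (5^2)^2 = 25^2 = 625
5^8 = (5^4)^2 = 625^2 = 390625
5^16 = (5^8)^2 = 390625^2 = 152587890625
5^17 = 5 * 5^16 = 5 * 152587890625 = 762939453125

Result: 762939453125
Multiplications needed: 5 (5 lines after 5^1)

5^17 = 762939453125. Using exponentiation by squaring, this requires 5 multiplications. The key idea: if the exponent is even, square the half-power; if odd, multiply by the base once.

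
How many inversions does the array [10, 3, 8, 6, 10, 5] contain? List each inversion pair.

Finding inversions in [10, 3, 8, 6, 10, 5]:

(0, 1): arr[0]=10 > arr[1]=3
(0, 2): arr[0]=10 > arr[2]=8
(0, 3): arr[0]=10 > arr[3]=6
(0, 5): arr[0]=10 > arr[5]=5
(2, 3): arr[2]=8 > arr[3]=6
(2, 5): arr[2]=8 > arr[5]=5
(3, 5): arr[3]=6 > arr[5]=5
(4, 5): arr[4]=10 > arr[5]=5

Total inversions: 8

The array has 8 inversion(s): (0,1), (0,2), (0,3), (0,5), (2,3), (2,5), (3,5), (4,5). Each pair (i,j) satisfies i < j and arr[i] > arr[j].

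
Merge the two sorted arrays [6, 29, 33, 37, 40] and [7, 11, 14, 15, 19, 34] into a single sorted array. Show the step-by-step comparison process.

Merging process:

Compare 6 vs 7: take 6 from left. Merged: [6]
Compare 29 vs 7: take 7 from right. Merged: [6, 7]
Compare 29 vs 11: take 11 from right. Merged: [6, 7, 11]
Compare 29 vs 14: take 14 from right. Merged: [6, 7, 11, 14]
Compare 29 vs 15: take 15 from right. Merged: [6, 7, 11, 14, 15]
Compare 29 vs 19: take 19 from right. Merged: [6, 7, 11, 14, 15, 19]
Compare 29 vs 34: take 29 from left. Merged: [6, 7, 11, 14, 15, 19, 29]
Compare 33 vs 34: take 33 from left. Merged: [6, 7, 11, 14, 15, 19, 29, 33]
Compare 37 vs 34: take 34 from right. Merged: [6, 7, 11, 14, 15, 19, 29, 33, 34]
Append remaining from left: [37, 40]. Merged: [6, 7, 11, 14, 15, 19, 29, 33, 34, 37, 40]

Final merged array: [6, 7, 11, 14, 15, 19, 29, 33, 34, 37, 40]
Total comparisons: 9

The merged array is [6, 7, 11, 14, 15, 19, 29, 33, 34, 37, 40], requiring 9 comparisons. The merge step runs in O(n) time where n is the total number of elements.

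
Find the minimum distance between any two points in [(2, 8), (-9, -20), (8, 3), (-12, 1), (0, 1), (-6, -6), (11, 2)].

Computing all pairwise distances among 7 points:

d((2, 8), (-9, -20)) = 30.0832
d((2, 8), (8, 3)) = 7.8102
d((2, 8), (-12, 1)) = 15.6525
d((2, 8), (0, 1)) = 7.2801
d((2, 8), (-6, -6)) = 16.1245
d((2, 8), (11, 2)) = 10.8167
d((-9, -20), (8, 3)) = 28.6007
d((-9, -20), (-12, 1)) = 21.2132
d((-9, -20), (0, 1)) = 22.8473
d((-9, -20), (-6, -6)) = 14.3178
d((-9, -20), (11, 2)) = 29.7321
d((8, 3), (-12, 1)) = 20.0998
d((8, 3), (0, 1)) = 8.2462
d((8, 3), (-6, -6)) = 16.6433
d((8, 3), (11, 2)) = 3.1623 <-- minimum
d((-12, 1), (0, 1)) = 12.0
d((-12, 1), (-6, -6)) = 9.2195
d((-12, 1), (11, 2)) = 23.0217
d((0, 1), (-6, -6)) = 9.2195
d((0, 1), (11, 2)) = 11.0454
d((-6, -6), (11, 2)) = 18.7883

Closest pair: (8, 3) and (11, 2) with distance 3.1623

The closest pair is (8, 3) and (11, 2) with Euclidean distance 3.1623. For 7 points, brute-force pairwise comparison is shown above. For large n, the divide-and-conquer algorithm (sort by x, recurse on halves, check the dividing strip) achieves O(n log n).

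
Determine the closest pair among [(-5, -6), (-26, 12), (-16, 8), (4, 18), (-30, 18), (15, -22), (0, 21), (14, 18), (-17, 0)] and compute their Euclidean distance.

Computing all pairwise distances among 9 points:

d((-5, -6), (-26, 12)) = 27.6586
d((-5, -6), (-16, 8)) = 17.8045
d((-5, -6), (4, 18)) = 25.632
d((-5, -6), (-30, 18)) = 34.6554
d((-5, -6), (15, -22)) = 25.6125
d((-5, -6), (0, 21)) = 27.4591
d((-5, -6), (14, 18)) = 30.6105
d((-5, -6), (-17, 0)) = 13.4164
d((-26, 12), (-16, 8)) = 10.7703
d((-26, 12), (4, 18)) = 30.5941
d((-26, 12), (-30, 18)) = 7.2111
d((-26, 12), (15, -22)) = 53.2635
d((-26, 12), (0, 21)) = 27.5136
d((-26, 12), (14, 18)) = 40.4475
d((-26, 12), (-17, 0)) = 15.0
d((-16, 8), (4, 18)) = 22.3607
d((-16, 8), (-30, 18)) = 17.2047
d((-16, 8), (15, -22)) = 43.1393
d((-16, 8), (0, 21)) = 20.6155
d((-16, 8), (14, 18)) = 31.6228
d((-16, 8), (-17, 0)) = 8.0623
d((4, 18), (-30, 18)) = 34.0
d((4, 18), (15, -22)) = 41.4849
d((4, 18), (0, 21)) = 5.0 <-- minimum
d((4, 18), (14, 18)) = 10.0
d((4, 18), (-17, 0)) = 27.6586
d((-30, 18), (15, -22)) = 60.208
d((-30, 18), (0, 21)) = 30.1496
d((-30, 18), (14, 18)) = 44.0
d((-30, 18), (-17, 0)) = 22.2036
d((15, -22), (0, 21)) = 45.5412
d((15, -22), (14, 18)) = 40.0125
d((15, -22), (-17, 0)) = 38.833
d((0, 21), (14, 18)) = 14.3178
d((0, 21), (-17, 0)) = 27.0185
d((14, 18), (-17, 0)) = 35.8469

Closest pair: (4, 18) and (0, 21) with distance 5.0

The closest pair is (4, 18) and (0, 21) with Euclidean distance 5.0. For 9 points, brute-force pairwise comparison is shown above. For large n, the divide-and-conquer algorithm (sort by x, recurse on halves, check the dividing strip) achieves O(n log n).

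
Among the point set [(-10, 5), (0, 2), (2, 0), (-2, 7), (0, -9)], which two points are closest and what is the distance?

Computing all pairwise distances among 5 points:

d((-10, 5), (0, 2)) = 10.4403
d((-10, 5), (2, 0)) = 13.0
d((-10, 5), (-2, 7)) = 8.2462
d((-10, 5), (0, -9)) = 17.2047
d((0, 2), (2, 0)) = 2.8284 <-- minimum
d((0, 2), (-2, 7)) = 5.3852
d((0, 2), (0, -9)) = 11.0
d((2, 0), (-2, 7)) = 8.0623
d((2, 0), (0, -9)) = 9.2195
d((-2, 7), (0, -9)) = 16.1245

Closest pair: (0, 2) and (2, 0) with distance 2.8284

The closest pair is (0, 2) and (2, 0) with Euclidean distance 2.8284. For 5 points, brute-force pairwise comparison is shown above. For large n, the divide-and-conquer algorithm (sort by x, recurse on halves, check the dividing strip) achieves O(n log n).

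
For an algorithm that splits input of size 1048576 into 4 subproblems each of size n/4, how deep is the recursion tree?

For divide and conquer with division factor 4:

Problem sizes at each level:
Level 0: 1048576
Level 1: 262144
Level 2: 65536
Level 3: 16384
Level 4: 4096
Level 5: 1024
Level 6: 256
Level 7: 64
Level 8: 16
Level 9: 4
Level 10: 1

The root is level 0 and the size-1 base case is level 10 (the tree spans levels 0 through 10, i.e. 11 levels counting the root), so the depth is the number of divisions: log_4(1048576) = 10

The recursion tree depth is log_4(1048576) = 10. At each level, the problem size is divided by 4, so it takes 10 divisions to reduce to a base case of size 1. The algorithm makes 4 recursive calls at each level.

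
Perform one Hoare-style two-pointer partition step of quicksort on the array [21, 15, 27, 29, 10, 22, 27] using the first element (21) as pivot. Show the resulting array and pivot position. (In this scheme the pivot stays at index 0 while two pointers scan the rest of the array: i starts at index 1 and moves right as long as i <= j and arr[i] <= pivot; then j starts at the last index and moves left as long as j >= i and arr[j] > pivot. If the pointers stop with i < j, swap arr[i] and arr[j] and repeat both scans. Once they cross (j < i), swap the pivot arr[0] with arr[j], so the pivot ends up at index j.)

Hoare-style two-pointer partition with pivot = 21:

Initial array: [21, 15, 27, 29, 10, 22, 27]

Pointers start at i = 1, j = 6.
i stops at index 2 (arr[2]=27 > 21), j stops at index 4 (arr[4]=10 <= 21): swap arr[2] and arr[4], array becomes [21, 15, 10, 29, 27, 22, 27]
i ends at 3, j ends at 2: the pointers have crossed (j < i), so scanning stops.

Swap pivot arr[0] with arr[2] to place pivot at position 2: [10, 15, 21, 29, 27, 22, 27]
Pivot position: 2

After partitioning with pivot 21, the array becomes [10, 15, 21, 29, 27, 22, 27]. The pivot is placed at index 2. All elements to the left of the pivot are <= 21, and all elements to the right are > 21.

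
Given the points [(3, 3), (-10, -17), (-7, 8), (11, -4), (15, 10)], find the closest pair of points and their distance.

Computing all pairwise distances among 5 points:

d((3, 3), (-10, -17)) = 23.8537
d((3, 3), (-7, 8)) = 11.1803
d((3, 3), (11, -4)) = 10.6301 <-- minimum
d((3, 3), (15, 10)) = 13.8924
d((-10, -17), (-7, 8)) = 25.1794
d((-10, -17), (11, -4)) = 24.6982
d((-10, -17), (15, 10)) = 36.7967
d((-7, 8), (11, -4)) = 21.6333
d((-7, 8), (15, 10)) = 22.0907
d((11, -4), (15, 10)) = 14.5602

Closest pair: (3, 3) and (11, -4) with distance 10.6301

The closest pair is (3, 3) and (11, -4) with Euclidean distance 10.6301. For 5 points, brute-force pairwise comparison is shown above. For large n, the divide-and-conquer algorithm (sort by x, recurse on halves, check the dividing strip) achieves O(n log n).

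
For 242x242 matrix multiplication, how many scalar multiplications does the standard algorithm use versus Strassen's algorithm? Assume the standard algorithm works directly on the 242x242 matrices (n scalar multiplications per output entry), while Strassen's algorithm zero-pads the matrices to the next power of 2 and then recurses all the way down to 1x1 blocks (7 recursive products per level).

Matrix multiplication for 242x242 matrices:

Strassen's algorithm requires power-of-2 dimensions. Pad 242x242 to 256x256 (next power of 2).

Standard algorithm: 242^3 = 14172488 multiplications
Strassen's algorithm: 7^(log2(256)) = 7^8 = 5764801 multiplications
Savings: 14172488 - 5764801 = 8407687 multiplications

Standard: 14172488 multiplications (242^3). Strassen: 5764801 multiplications (7^8, after padding to 256x256). Strassen reduces 8 recursive multiplications to 7 at each level.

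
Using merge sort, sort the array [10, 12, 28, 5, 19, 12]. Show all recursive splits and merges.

Merge sort trace:

Split: [10, 12, 28, 5, 19, 12] -> [10, 12, 28] and [5, 19, 12]
  Split: [10, 12, 28] -> [10] and [12, 28]
    Split: [12, 28] -> [12] and [28]
    Merge: [12] + [28] -> [12, 28]
  Merge: [10] + [12, 28] -> [10, 12, 28]
  Split: [5, 19, 12] -> [5] and [19, 12]
    Split: [19, 12] -> [19] and [12]
    Merge: [19] + [12] -> [12, 19]
  Merge: [5] + [12, 19] -> [5, 12, 19]
Merge: [10, 12, 28] + [5, 12, 19] -> [5, 10, 12, 12, 19, 28]

Final sorted array: [5, 10, 12, 12, 19, 28]

The merge sort proceeds by recursively splitting the array and merging sorted halves.
After all merges, the sorted array is [5, 10, 12, 12, 19, 28].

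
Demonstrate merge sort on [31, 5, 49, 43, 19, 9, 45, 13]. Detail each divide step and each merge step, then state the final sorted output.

Merge sort trace:

Split: [31, 5, 49, 43, 19, 9, 45, 13] -> [31, 5, 49, 43] and [19, 9, 45, 13]
  Split: [31, 5, 49, 43] -> [31, 5] and [49, 43]
    Split: [31, 5] -> [31] and [5]
    Merge: [31] + [5] -> [5, 31]
    Split: [49, 43] -> [49] and [43]
    Merge: [49] + [43] -> [43, 49]
  Merge: [5, 31] + [43, 49] -> [5, 31, 43, 49]
  Split: [19, 9, 45, 13] -> [19, 9] and [45, 13]
    Split: [19, 9] -> [19] and [9]
    Merge: [19] + [9] -> [9, 19]
    Split: [45, 13] -> [45] and [13]
    Merge: [45] + [13] -> [13, 45]
  Merge: [9, 19] + [13, 45] -> [9, 13, 19, 45]
Merge: [5, 31, 43, 49] + [9, 13, 19, 45] -> [5, 9, 13, 19, 31, 43, 45, 49]

Final sorted array: [5, 9, 13, 19, 31, 43, 45, 49]

The merge sort proceeds by recursively splitting the array and merging sorted halves.
After all merges, the sorted array is [5, 9, 13, 19, 31, 43, 45, 49].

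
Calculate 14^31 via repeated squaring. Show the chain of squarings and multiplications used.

Computing 14^31 by squaring (build up from 14^1; each line after the first costs one multiplication):

14^1 = 14
14^2 = (14^1)^2 = 14^2 = 196
14^3 = 14 * 14^2 = 14 * 196 = 2744
14^6 = (14^3)^2 = 2744^2 = 7529536
14^7 = 14 * 14^6 = 14 * 7529536 = 105413504
14^14 = (14^7)^2 = 105413504^2 = 11112006825558016
14^15 = 14 * 14^14 = 14 * 11112006825558016 = 155568095557812224
14^30 = (14^15)^2 = 155568095557812224^2 = 24201432355484595421941037243826176
14^31 = 14 * 14^30 = 14 * 24201432355484595421941037243826176 = 338820052976784335907174521413566464

Result: 338820052976784335907174521413566464
Multiplications needed: 8 (8 lines after 14^1)

14^31 = 338820052976784335907174521413566464. Using exponentiation by squaring, this requires 8 multiplications. The key idea: if the exponent is even, square the half-power; if odd, multiply by the base once.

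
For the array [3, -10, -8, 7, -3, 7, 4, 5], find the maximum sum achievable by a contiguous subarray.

Using Kadane's algorithm on [3, -10, -8, 7, -3, 7, 4, 5]:

Scanning through the array:
Position 1 (value -10): max_ending_here = -7, max_so_far = 3
Position 2 (value -8): max_ending_here = -8, max_so_far = 3
Position 3 (value 7): max_ending_here = 7, max_so_far = 7
Position 4 (value -3): max_ending_here = 4, max_so_far = 7
Position 5 (value 7): max_ending_here = 11, max_so_far = 11
Position 6 (value 4): max_ending_here = 15, max_so_far = 15
Position 7 (value 5): max_ending_here = 20, max_so_far = 20

Maximum subarray: [7, -3, 7, 4, 5]
Maximum sum: 20

The maximum subarray is [7, -3, 7, 4, 5] with sum 20. This subarray runs from index 3 to index 7.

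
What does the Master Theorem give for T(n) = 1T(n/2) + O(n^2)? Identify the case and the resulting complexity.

Master Theorem for T(n) = 1T(n/2) + O(n^2):

a = 1, b = 2, c = 2
log_b(a) = log_2(1) = 0.0000

Case 3: c = 2 > log_2(1) = 0.0000
T(n) = O(n^2) = O(n^2)

For T(n) = 1T(n/2) + O(n^2): log_2(1) = 0.0000. This is Case 3 of the Master Theorem (c > log_b(a), work dominated by root), giving O(n^2).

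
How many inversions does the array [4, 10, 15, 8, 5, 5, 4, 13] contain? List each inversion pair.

Finding inversions in [4, 10, 15, 8, 5, 5, 4, 13]:

(1, 3): arr[1]=10 > arr[3]=8
(1, 4): arr[1]=10 > arr[4]=5
(1, 5): arr[1]=10 > arr[5]=5
(1, 6): arr[1]=10 > arr[6]=4
(2, 3): arr[2]=15 > arr[3]=8
(2, 4): arr[2]=15 > arr[4]=5
(2, 5): arr[2]=15 > arr[5]=5
(2, 6): arr[2]=15 > arr[6]=4
(2, 7): arr[2]=15 > arr[7]=13
(3, 4): arr[3]=8 > arr[4]=5
(3, 5): arr[3]=8 > arr[5]=5
(3, 6): arr[3]=8 > arr[6]=4
(4, 6): arr[4]=5 > arr[6]=4
(5, 6): arr[5]=5 > arr[6]=4

Total inversions: 14

The array has 14 inversion(s): (1,3), (1,4), (1,5), (1,6), (2,3), (2,4), (2,5), (2,6), (2,7), (3,4), (3,5), (3,6), (4,6), (5,6). Each pair (i,j) satisfies i < j and arr[i] > arr[j].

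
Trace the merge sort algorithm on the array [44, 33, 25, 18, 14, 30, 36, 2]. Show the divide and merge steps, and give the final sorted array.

Merge sort trace:

Split: [44, 33, 25, 18, 14, 30, 36, 2] -> [44, 33, 25, 18] and [14, 30, 36, 2]
  Split: [44, 33, 25, 18] -> [44, 33] and [25, 18]
    Split: [44, 33] -> [44] and [33]
    Merge: [44] + [33] -> [33, 44]
    Split: [25, 18] -> [25] and [18]
    Merge: [25] + [18] -> [18, 25]
  Merge: [33, 44] + [18, 25] -> [18, 25, 33, 44]
  Split: [14, 30, 36, 2] -> [14, 30] and [36, 2]
    Split: [14, 30] -> [14] and [30]
    Merge: [14] + [30] -> [14, 30]
    Split: [36, 2] -> [36] and [2]
    Merge: [36] + [2] -> [2, 36]
  Merge: [14, 30] + [2, 36] -> [2, 14, 30, 36]
Merge: [18, 25, 33, 44] + [2, 14, 30, 36] -> [2, 14, 18, 25, 30, 33, 36, 44]

Final sorted array: [2, 14, 18, 25, 30, 33, 36, 44]

The merge sort proceeds by recursively splitting the array and merging sorted halves.
After all merges, the sorted array is [2, 14, 18, 25, 30, 33, 36, 44].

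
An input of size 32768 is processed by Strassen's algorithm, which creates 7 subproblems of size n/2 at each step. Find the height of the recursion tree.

For divide and conquer with division factor 2:

Problem sizes at each level:
Level 0: 32768
Level 1: 16384
Level 2: 8192
Level 3: 4096
Level 4: 2048
Level 5: 1024
Level 6: 512
Level 7: 256
Level 8: 128
Level 9: 64
Level 10: 32
Level 11: 16
Level 12: 8
Level 13: 4
Level 14: 2
Level 15: 1

The root is level 0 and the size-1 base case is level 15 (the tree spans levels 0 through 15, i.e. 16 levels counting the root), so the depth is the number of divisions: log_2(32768) = 15

The recursion tree depth is log_2(32768) = 15. At each level, the problem size is divided by 2, so it takes 15 divisions to reduce to a base case of size 1. The algorithm makes 7 recursive calls at each level.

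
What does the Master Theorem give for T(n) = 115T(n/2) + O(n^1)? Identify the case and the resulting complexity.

Master Theorem for T(n) = 115T(n/2) + O(n^1):

a = 115, b = 2, c = 1
log_b(a) = log_2(115) = 6.8455

Case 1: c = 1 < log_2(115) = 6.8455
T(n) = O(n^(log_2 115))

For T(n) = 115T(n/2) + O(n^1): log_2(115) = 6.8455. This is Case 1 of the Master Theorem (c < log_b(a), work dominated by leaves), giving O(n^(log_2 115)).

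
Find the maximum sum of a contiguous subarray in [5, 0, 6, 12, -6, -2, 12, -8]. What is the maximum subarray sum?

Using Kadane's algorithm on [5, 0, 6, 12, -6, -2, 12, -8]:

Scanning through the array:
Position 1 (value 0): max_ending_here = 5, max_so_far = 5
Position 2 (value 6): max_ending_here = 11, max_so_far = 11
Position 3 (value 12): max_ending_here = 23, max_so_far = 23
Position 4 (value -6): max_ending_here = 17, max_so_far = 23
Position 5 (value -2): max_ending_here = 15, max_so_far = 23
Position 6 (value 12): max_ending_here = 27, max_so_far = 27
Position 7 (value -8): max_ending_here = 19, max_so_far = 27

Maximum subarray: [5, 0, 6, 12, -6, -2, 12]
Maximum sum: 27

The maximum subarray is [5, 0, 6, 12, -6, -2, 12] with sum 27. This subarray runs from index 0 to index 6.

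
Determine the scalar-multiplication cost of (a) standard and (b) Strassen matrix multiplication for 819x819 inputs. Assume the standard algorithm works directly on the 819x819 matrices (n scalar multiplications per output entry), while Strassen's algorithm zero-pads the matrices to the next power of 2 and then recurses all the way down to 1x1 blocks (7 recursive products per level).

Matrix multiplication for 819x819 matrices:

Strassen's algorithm requires power-of-2 dimensions. Pad 819x819 to 1024x1024 (next power of 2).

Standard algorithm: 819^3 = 549353259 multiplications
Strassen's algorithm: 7^(log2(1024)) = 7^10 = 282475249 multiplications
Savings: 549353259 - 282475249 = 266878010 multiplications

Standard: 549353259 multiplications (819^3). Strassen: 282475249 multiplications (7^10, after padding to 1024x1024). Strassen reduces 8 recursive multiplications to 7 at each level.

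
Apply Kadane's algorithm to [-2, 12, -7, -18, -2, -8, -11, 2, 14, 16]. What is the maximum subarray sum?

Using Kadane's algorithm on [-2, 12, -7, -18, -2, -8, -11, 2, 14, 16]:

Scanning through the array:
Position 1 (value 12): max_ending_here = 12, max_so_far = 12
Position 2 (value -7): max_ending_here = 5, max_so_far = 12
Position 3 (value -18): max_ending_here = -13, max_so_far = 12
Position 4 (value -2): max_ending_here = -2, max_so_far = 12
Position 5 (value -8): max_ending_here = -8, max_so_far = 12
Position 6 (value -11): max_ending_here = -11, max_so_far = 12
Position 7 (value 2): max_ending_here = 2, max_so_far = 12
Position 8 (value 14): max_ending_here = 16, max_so_far = 16
Position 9 (value 16): max_ending_here = 32, max_so_far = 32

Maximum subarray: [2, 14, 16]
Maximum sum: 32

The maximum subarray is [2, 14, 16] with sum 32. This subarray runs from index 7 to index 9.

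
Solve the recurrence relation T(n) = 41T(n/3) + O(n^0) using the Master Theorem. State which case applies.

Master Theorem for T(n) = 41T(n/3) + O(n^0):

a = 41, b = 3, c = 0
log_b(a) = log_3(41) = 3.3802

Case 1: c = 0 < log_3(41) = 3.3802
T(n) = O(n^(log_3 41))

For T(n) = 41T(n/3) + O(n^0): log_3(41) = 3.3802. This is Case 1 of the Master Theorem (c < log_b(a), work dominated by leaves), giving O(n^(log_3 41)).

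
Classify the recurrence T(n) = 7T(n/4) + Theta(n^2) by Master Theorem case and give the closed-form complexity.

Master Theorem for T(n) = 7T(n/4) + O(n^2):

a = 7, b = 4, c = 2
log_b(a) = log_4(7) = 1.4037

Case 3: c = 2 > log_4(7) = 1.4037
T(n) = O(n^2) = O(n^2)

For T(n) = 7T(n/4) + O(n^2): log_4(7) = 1.4037. This is Case 3 of the Master Theorem (c > log_b(a), work dominated by root), giving O(n^2).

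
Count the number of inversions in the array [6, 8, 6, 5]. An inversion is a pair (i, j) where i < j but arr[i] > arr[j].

Finding inversions in [6, 8, 6, 5]:

(0, 3): arr[0]=6 > arr[3]=5
(1, 2): arr[1]=8 > arr[2]=6
(1, 3): arr[1]=8 > arr[3]=5
(2, 3): arr[2]=6 > arr[3]=5

Total inversions: 4

The array has 4 inversion(s): (0,3), (1,2), (1,3), (2,3). Each pair (i,j) satisfies i < j and arr[i] > arr[j].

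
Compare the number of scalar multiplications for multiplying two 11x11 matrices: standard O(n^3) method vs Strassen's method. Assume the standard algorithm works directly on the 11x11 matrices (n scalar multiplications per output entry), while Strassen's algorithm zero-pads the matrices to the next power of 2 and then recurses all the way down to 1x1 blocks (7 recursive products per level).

Matrix multiplication for 11x11 matrices:

Strassen's algorithm requires power-of-2 dimensions. Pad 11x11 to 16x16 (next power of 2).

Standard algorithm: 11^3 = 1331 multiplications
Strassen's algorithm: 7^(log2(16)) = 7^4 = 2401 multiplications
Difference: 1331 - 2401 = -1070 (Strassen uses MORE here due to padding overhead — for small or just-over-power-of-2 n, padding can outweigh the per-level savings)

Standard: 1331 multiplications (11^3). Strassen: 2401 multiplications (7^4, after padding to 16x16). Strassen reduces 8 recursive multiplications to 7 at each level.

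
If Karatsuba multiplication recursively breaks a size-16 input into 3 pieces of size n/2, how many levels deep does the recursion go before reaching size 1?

For divide and conquer with division factor 2:

Problem sizes at each level:
Level 0: 16
Level 1: 8
Level 2: 4
Level 3: 2
Level 4: 1

The root is level 0 and the size-1 base case is level 4 (the tree spans levels 0 through 4, i.e. 5 levels counting the root), so the depth is the number of divisions: log_2(16) = 4

The recursion tree depth is log_2(16) = 4. At each level, the problem size is divided by 2, so it takes 4 divisions to reduce to a base case of size 1. The algorithm makes 3 recursive calls at each level.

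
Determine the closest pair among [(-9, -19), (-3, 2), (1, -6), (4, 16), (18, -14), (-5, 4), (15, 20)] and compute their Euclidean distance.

Computing all pairwise distances among 7 points:

d((-9, -19), (-3, 2)) = 21.8403
d((-9, -19), (1, -6)) = 16.4012
d((-9, -19), (4, 16)) = 37.3363
d((-9, -19), (18, -14)) = 27.4591
d((-9, -19), (-5, 4)) = 23.3452
d((-9, -19), (15, 20)) = 45.793
d((-3, 2), (1, -6)) = 8.9443
d((-3, 2), (4, 16)) = 15.6525
d((-3, 2), (18, -14)) = 26.4008
d((-3, 2), (-5, 4)) = 2.8284 <-- minimum
d((-3, 2), (15, 20)) = 25.4558
d((1, -6), (4, 16)) = 22.2036
d((1, -6), (18, -14)) = 18.7883
d((1, -6), (-5, 4)) = 11.6619
d((1, -6), (15, 20)) = 29.5296
d((4, 16), (18, -14)) = 33.1059
d((4, 16), (-5, 4)) = 15.0
d((4, 16), (15, 20)) = 11.7047
d((18, -14), (-5, 4)) = 29.2062
d((18, -14), (15, 20)) = 34.1321
d((-5, 4), (15, 20)) = 25.6125

Closest pair: (-3, 2) and (-5, 4) with distance 2.8284

The closest pair is (-3, 2) and (-5, 4) with Euclidean distance 2.8284. For 7 points, brute-force pairwise comparison is shown above. For large n, the divide-and-conquer algorithm (sort by x, recurse on halves, check the dividing strip) achieves O(n log n).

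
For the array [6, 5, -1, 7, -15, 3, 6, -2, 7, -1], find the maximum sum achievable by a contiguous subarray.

Using Kadane's algorithm on [6, 5, -1, 7, -15, 3, 6, -2, 7, -1]:

Scanning through the array:
Position 1 (value 5): max_ending_here = 11, max_so_far = 11
Position 2 (value -1): max_ending_here = 10, max_so_far = 11
Position 3 (value 7): max_ending_here = 17, max_so_far = 17
Position 4 (value -15): max_ending_here = 2, max_so_far = 17
Position 5 (value 3): max_ending_here = 5, max_so_far = 17
Position 6 (value 6): max_ending_here = 11, max_so_far = 17
Position 7 (value -2): max_ending_here = 9, max_so_far = 17
Position 8 (value 7): max_ending_here = 16, max_so_far = 17
Position 9 (value -1): max_ending_here = 15, max_so_far = 17

Maximum subarray: [6, 5, -1, 7]
Maximum sum: 17

The maximum subarray is [6, 5, -1, 7] with sum 17. This subarray runs from index 0 to index 3.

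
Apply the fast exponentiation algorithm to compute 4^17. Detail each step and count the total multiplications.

Computing 4^17 by squaring (build up from 4^1; each line after the first costs one multiplication):

4^1 = 4
4^2 = (4^1)^2 = 4^2 = 16
4^4 = (4^2)^2 = 16^2 = 256
4^8 = (4^4)^2 = 256^2 = 65536
4^16 = (4^8)^2 = 65536^2 = 4294967296
4^17 = 4 * 4^16 = 4 * 4294967296 = 17179869184

Result: 17179869184
Multiplications needed: 5 (5 lines after 4^1)

4^17 = 17179869184. Using exponentiation by squaring, this requires 5 multiplications. The key idea: if the exponent is even, square the half-power; if odd, multiply by the base once.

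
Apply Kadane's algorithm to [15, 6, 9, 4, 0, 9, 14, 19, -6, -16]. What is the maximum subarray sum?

Using Kadane's algorithm on [15, 6, 9, 4, 0, 9, 14, 19, -6, -16]:

Scanning through the array:
Position 1 (value 6): max_ending_here = 21, max_so_far = 21
Position 2 (value 9): max_ending_here = 30, max_so_far = 30
Position 3 (value 4): max_ending_here = 34, max_so_far = 34
Position 4 (value 0): max_ending_here = 34, max_so_far = 34
Position 5 (value 9): max_ending_here = 43, max_so_far = 43
Position 6 (value 14): max_ending_here = 57, max_so_far = 57
Position 7 (value 19): max_ending_here = 76, max_so_far = 76
Position 8 (value -6): max_ending_here = 70, max_so_far = 76
Position 9 (value -16): max_ending_here = 54, max_so_far = 76

Maximum subarray: [15, 6, 9, 4, 0, 9, 14, 19]
Maximum sum: 76

The maximum subarray is [15, 6, 9, 4, 0, 9, 14, 19] with sum 76. This subarray runs from index 0 to index 7.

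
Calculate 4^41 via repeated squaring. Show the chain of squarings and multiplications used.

Computing 4^41 by squaring (build up from 4^1; each line after the first costs one multiplication):

4^1 = 4
4^2 = (4^1)^2 = 4^2 = 16
4^4 = (4^2)^2 = 16^2 = 256
4^5 = 4 * 4^4 = 4 * 256 = 1024
4^10 = (4^5)^2 = 1024^2 = 1048576
4^20 = (4^10)^2 = 1048576^2 = 1099511627776
4^40 = (4^20)^2 = 1099511627776^2 = 1208925819614629174706176
4^41 = 4 * 4^40 = 4 * 1208925819614629174706176 = 4835703278458516698824704

Result: 4835703278458516698824704
Multiplications needed: 7 (7 lines after 4^1)

4^41 = 4835703278458516698824704. Using exponentiation by squaring, this requires 7 multiplications. The key idea: if the exponent is even, square the half-power; if odd, multiply by the base once.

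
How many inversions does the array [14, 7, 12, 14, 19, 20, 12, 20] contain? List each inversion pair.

Finding inversions in [14, 7, 12, 14, 19, 20, 12, 20]:

(0, 1): arr[0]=14 > arr[1]=7
(0, 2): arr[0]=14 > arr[2]=12
(0, 6): arr[0]=14 > arr[6]=12
(3, 6): arr[3]=14 > arr[6]=12
(4, 6): arr[4]=19 > arr[6]=12
(5, 6): arr[5]=20 > arr[6]=12

Total inversions: 6

The array has 6 inversion(s): (0,1), (0,2), (0,6), (3,6), (4,6), (5,6). Each pair (i,j) satisfies i < j and arr[i] > arr[j].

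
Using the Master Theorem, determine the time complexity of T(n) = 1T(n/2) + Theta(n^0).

Master Theorem for T(n) = 1T(n/2) + O(n^0):

a = 1, b = 2, c = 0
log_b(a) = log_2(1) = 0.0000

Case 2: c = 0 = log_2(1) = 0.0000
T(n) = O(n^0 log n) = O(log n)

For T(n) = 1T(n/2) + O(n^0): log_2(1) = 0.0000. This is Case 2 of the Master Theorem (c = log_b(a), equal work at all levels), giving O(log n).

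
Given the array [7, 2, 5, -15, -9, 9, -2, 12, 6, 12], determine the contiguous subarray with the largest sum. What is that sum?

Using Kadane's algorithm on [7, 2, 5, -15, -9, 9, -2, 12, 6, 12]:

Scanning through the array:
Position 1 (value 2): max_ending_here = 9, max_so_far = 9
Position 2 (value 5): max_ending_here = 14, max_so_far = 14
Position 3 (value -15): max_ending_here = -1, max_so_far = 14
Position 4 (value -9): max_ending_here = -9, max_so_far = 14
Position 5 (value 9): max_ending_here = 9, max_so_far = 14
Position 6 (value -2): max_ending_here = 7, max_so_far = 14
Position 7 (value 12): max_ending_here = 19, max_so_far = 19
Position 8 (value 6): max_ending_here = 25, max_so_far = 25
Position 9 (value 12): max_ending_here = 37, max_so_far = 37

Maximum subarray: [9, -2, 12, 6, 12]
Maximum sum: 37

The maximum subarray is [9, -2, 12, 6, 12] with sum 37. This subarray runs from index 5 to index 9.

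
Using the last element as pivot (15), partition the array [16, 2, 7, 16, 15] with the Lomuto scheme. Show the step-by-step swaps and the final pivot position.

Lomuto partition with pivot = 15:

Initial array: [16, 2, 7, 16, 15]

arr[0]=16 > 15: no swap
arr[1]=2 <= 15: swap with position 0, array becomes [2, 16, 7, 16, 15]
arr[2]=7 <= 15: swap with position 1, array becomes [2, 7, 16, 16, 15]
arr[3]=16 > 15: no swap

Place pivot at position 2: [2, 7, 15, 16, 16]
Pivot position: 2

After partitioning with pivot 15, the array becomes [2, 7, 15, 16, 16]. The pivot is placed at index 2. All elements to the left of the pivot are <= 15, and all elements to the right are > 15.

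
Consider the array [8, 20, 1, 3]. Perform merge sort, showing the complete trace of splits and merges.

Merge sort trace:

Split: [8, 20, 1, 3] -> [8, 20] and [1, 3]
  Split: [8, 20] -> [8] and [20]
  Merge: [8] + [20] -> [8, 20]
  Split: [1, 3] -> [1] and [3]
  Merge: [1] + [3] -> [1, 3]
Merge: [8, 20] + [1, 3] -> [1, 3, 8, 20]

Final sorted array: [1, 3, 8, 20]

The merge sort proceeds by recursively splitting the array and merging sorted halves.
After all merges, the sorted array is [1, 3, 8, 20].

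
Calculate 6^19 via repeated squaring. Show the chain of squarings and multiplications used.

Computing 6^19 by squaring (build up from 6^1; each line after the first costs one multiplication):

6^1 = 6
6^2 = (6^1)^2 = 6^2 = 36
6^4 = (6^2)^2 = 36^2 = 1296
6^8 = (6^4)^2 = 1296^2 = 1679616
6^9 = 6 * 6^8 = 6 * 1679616 = 10077696
6^18 = (6^9)^2 = 10077696^2 = 101559956668416
6^19 = 6 * 6^18 = 6 * 101559956668416 = 609359740010496

Result: 609359740010496
Multiplications needed: 6 (6 lines after 6^1)

6^19 = 609359740010496. Using exponentiation by squaring, this requires 6 multiplications. The key idea: if the exponent is even, square the half-power; if odd, multiply by the base once.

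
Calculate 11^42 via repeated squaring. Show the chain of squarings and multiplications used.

Computing 11^42 by squaring (build up from 11^1; each line after the first costs one multiplication):

11^1 = 11
11^2 = (11^1)^2 = 11^2 = 121
11^4 = (11^2)^2 = 121^2 = 14641
11^5 = 11 * 11^4 = 11 * 14641 = 161051
11^10 = (11^5)^2 = 161051^2 = 25937424601
11^20 = (11^10)^2 = 25937424601^2 = 672749994932560009201
11^21 = 11 * 11^20 = 11 * 672749994932560009201 = 7400249944258160101211
11^42 = (11^21)^2 = 7400249944258160101211^2 = 54763699237492901685126120802225273763666521

Result: 54763699237492901685126120802225273763666521
Multiplications needed: 7 (7 lines after 11^1)

11^42 = 54763699237492901685126120802225273763666521. Using exponentiation by squaring, this requires 7 multiplications. The key idea: if the exponent is even, square the half-power; if odd, multiply by the base once.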